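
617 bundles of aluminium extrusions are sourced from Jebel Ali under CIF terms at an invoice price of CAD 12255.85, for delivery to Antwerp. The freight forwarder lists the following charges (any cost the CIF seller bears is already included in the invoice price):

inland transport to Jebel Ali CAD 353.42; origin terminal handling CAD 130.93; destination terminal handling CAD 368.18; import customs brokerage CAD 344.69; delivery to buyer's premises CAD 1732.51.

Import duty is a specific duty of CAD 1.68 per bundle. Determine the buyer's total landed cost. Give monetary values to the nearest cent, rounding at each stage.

Total landed cost: CAD 15737.79

CIF: the seller pays costs through ocean freight and marine insurance to the destination port.
Already in the invoice (seller's account under CIF): inland to port, origin terminal — exclude.
The CIF price already equals the CIF value: 12255.85
Import duty = 617 × 1.68 = 1036.56
Buyer bears: destination terminal 368.18 + brokerage 344.69 + delivery 1732.51 + duty 1036.56 = 3481.94
Landed cost = invoice 12255.85 + 3481.94 = 15737.79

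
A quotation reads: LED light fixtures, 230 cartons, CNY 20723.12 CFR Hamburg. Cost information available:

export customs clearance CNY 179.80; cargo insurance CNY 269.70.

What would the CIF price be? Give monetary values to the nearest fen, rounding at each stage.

CIF price: CNY 20992.82

Not relevant to the conversion: export clearance — on the seller under both CFR and CIF; already in the CFR price and stays in the CIF price.
From CFR to CIF, the seller additionally bears: insurance.
CIF price = 20723.12 + 269.70 = 20992.82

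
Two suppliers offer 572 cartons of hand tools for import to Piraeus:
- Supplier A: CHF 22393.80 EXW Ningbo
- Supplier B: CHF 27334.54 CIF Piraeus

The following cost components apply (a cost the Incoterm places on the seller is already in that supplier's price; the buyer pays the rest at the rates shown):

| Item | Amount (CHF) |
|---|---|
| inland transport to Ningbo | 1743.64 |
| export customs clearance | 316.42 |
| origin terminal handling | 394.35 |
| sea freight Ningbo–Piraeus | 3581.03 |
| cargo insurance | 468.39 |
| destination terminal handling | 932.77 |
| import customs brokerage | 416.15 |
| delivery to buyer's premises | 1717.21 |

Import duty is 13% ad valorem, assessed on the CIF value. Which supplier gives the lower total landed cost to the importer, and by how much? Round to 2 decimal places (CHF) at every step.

Supplier A (EXW):
CIF value = EXW price + inland to port + export clearance + origin terminal + freight + insurance = 22393.80 + 1743.64 + 316.42 + 394.35 + 3581.03 + 468.39 = 28897.63
Import duty = 28897.63 × 13% = 3756.69
Buyer bears (A): 1743.64 + 316.42 + 394.35 + 3581.03 + 468.39 + 932.77 + 416.15 + 1717.21 = 9569.96
Landed cost (A) = invoice 22393.80 + 9569.96 + duty 3756.69 = 35720.45
Supplier B (CIF):
The CIF price already equals the CIF value: 27334.54
Import duty = 27334.54 × 13% = 3553.49
Buyer bears (B): 932.77 + 416.15 + 1717.21 = 3066.13
Landed cost (B) = invoice 27334.54 + 3066.13 + duty 3553.49 = 33954.16
Difference = |35720.45 − 33954.16| = 1766.29

Supplier B is cheaper by CHF 1766.29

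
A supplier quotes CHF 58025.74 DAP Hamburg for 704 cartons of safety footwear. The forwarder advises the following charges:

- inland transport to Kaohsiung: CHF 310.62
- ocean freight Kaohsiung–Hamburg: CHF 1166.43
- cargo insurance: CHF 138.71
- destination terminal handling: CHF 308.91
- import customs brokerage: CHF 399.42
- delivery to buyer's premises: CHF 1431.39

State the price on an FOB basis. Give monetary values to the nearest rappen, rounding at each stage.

FOB price: CHF 54980.30

Not relevant to the conversion: inland to port — on the seller under both DAP and FOB; already in the DAP price and stays in the FOB price. brokerage — on the buyer under both terms; not part of either seller's price.
From DAP to FOB, the seller no longer bears: freight, insurance, destination terminal, delivery.
FOB price = 58025.74 − 1166.43 − 138.71 − 308.91 − 1431.39 = 54980.30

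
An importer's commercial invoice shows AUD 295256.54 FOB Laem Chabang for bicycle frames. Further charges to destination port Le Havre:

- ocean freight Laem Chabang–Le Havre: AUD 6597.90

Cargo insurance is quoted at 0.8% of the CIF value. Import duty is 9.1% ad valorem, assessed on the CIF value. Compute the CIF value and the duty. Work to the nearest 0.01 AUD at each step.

CIF value: AUD 304288.75; import duty: AUD 27690.28

Let C be the CIF value. C = FOB price + freight + 0.8% × C
C − 0.8% × C = 295256.54 + 6597.90
0.992 × C = 301854.44
C = 301854.44 / 0.992 = 304288.75
Insurance premium = 0.8% × 304288.75 = 2434.31
Import duty = 304288.75 × 9.1% = 27690.28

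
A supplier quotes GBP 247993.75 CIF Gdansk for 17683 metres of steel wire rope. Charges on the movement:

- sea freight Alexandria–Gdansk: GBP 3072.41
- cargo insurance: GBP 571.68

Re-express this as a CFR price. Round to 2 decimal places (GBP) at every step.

Not relevant to the conversion: freight — on the seller under both CIF and CFR; already in the CIF price and stays in the CFR price.
From CIF to CFR, the seller no longer bears: insurance.
CFR price = 247993.75 − 571.68 = 247422.07

CFR price: GBP 247422.07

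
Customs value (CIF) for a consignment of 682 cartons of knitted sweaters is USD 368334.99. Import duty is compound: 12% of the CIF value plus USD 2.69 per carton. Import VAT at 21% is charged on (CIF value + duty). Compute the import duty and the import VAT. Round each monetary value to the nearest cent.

Import duty: USD 46034.78; import VAT: USD 87017.65

Ad valorem component: 368334.99 × 12% = 44200.20
Specific component: 682 × 2.69 = 1834.58
Import duty = 44200.20 + 1834.58 = 46034.78
VAT base = CIF + duty = 368334.99 + 46034.78 = 414369.77
Import VAT = 414369.77 × 21% = 87017.65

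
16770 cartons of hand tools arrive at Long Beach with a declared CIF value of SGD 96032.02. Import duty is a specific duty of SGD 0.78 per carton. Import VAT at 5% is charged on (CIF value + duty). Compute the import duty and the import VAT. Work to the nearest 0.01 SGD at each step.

Import duty: SGD 13080.60; import VAT: SGD 5455.63

Import duty = 16770 × 0.78 = 13080.60
VAT base = CIF + duty = 96032.02 + 13080.60 = 109112.62
Import VAT = 109112.62 × 5% = 5455.63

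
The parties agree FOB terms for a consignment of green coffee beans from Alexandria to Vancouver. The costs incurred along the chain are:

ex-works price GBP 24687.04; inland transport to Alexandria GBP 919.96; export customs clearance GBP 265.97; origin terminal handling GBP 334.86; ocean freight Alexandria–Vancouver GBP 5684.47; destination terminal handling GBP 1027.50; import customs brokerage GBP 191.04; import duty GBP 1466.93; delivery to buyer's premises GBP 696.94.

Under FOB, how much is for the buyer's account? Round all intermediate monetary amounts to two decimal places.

Buyer's account: GBP 9066.88

FOB: the seller bears costs until goods are on board at the origin port; the buyer bears freight, insurance and all costs thereafter.
Seller's account: goods 24687.04 + inland to port 919.96 + export clearance 265.97 + origin terminal 334.86 = 26207.83
Buyer's account: freight 5684.47 + destination terminal 1027.50 + brokerage 191.04 + duty 1466.93 + delivery 696.94 = 9066.88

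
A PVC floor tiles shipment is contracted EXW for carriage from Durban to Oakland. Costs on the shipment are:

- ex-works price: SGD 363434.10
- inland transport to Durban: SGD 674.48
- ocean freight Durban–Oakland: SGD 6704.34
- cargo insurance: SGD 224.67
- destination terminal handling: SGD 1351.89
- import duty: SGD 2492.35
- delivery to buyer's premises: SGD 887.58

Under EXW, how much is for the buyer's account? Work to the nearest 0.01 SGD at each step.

EXW: the seller makes goods available at their premises; the buyer bears all onward costs.
Seller's account: goods 363434.10 = 363434.10
Buyer's account: inland to port 674.48 + freight 6704.34 + insurance 224.67 + destination terminal 1351.89 + duty 2492.35 + delivery 887.58 = 12335.31

Buyer's account: SGD 12335.31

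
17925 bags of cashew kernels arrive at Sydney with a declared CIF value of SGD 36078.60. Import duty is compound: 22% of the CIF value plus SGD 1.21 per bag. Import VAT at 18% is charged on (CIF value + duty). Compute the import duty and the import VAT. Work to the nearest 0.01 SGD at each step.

Ad valorem component: 36078.60 × 22% = 7937.29
Specific component: 17925 × 1.21 = 21689.25
Import duty = 7937.29 + 21689.25 = 29626.54
VAT base = CIF + duty = 36078.60 + 29626.54 = 65705.14
Import VAT = 65705.14 × 18% = 11826.93

Import duty: SGD 29626.54; import VAT: SGD 11826.93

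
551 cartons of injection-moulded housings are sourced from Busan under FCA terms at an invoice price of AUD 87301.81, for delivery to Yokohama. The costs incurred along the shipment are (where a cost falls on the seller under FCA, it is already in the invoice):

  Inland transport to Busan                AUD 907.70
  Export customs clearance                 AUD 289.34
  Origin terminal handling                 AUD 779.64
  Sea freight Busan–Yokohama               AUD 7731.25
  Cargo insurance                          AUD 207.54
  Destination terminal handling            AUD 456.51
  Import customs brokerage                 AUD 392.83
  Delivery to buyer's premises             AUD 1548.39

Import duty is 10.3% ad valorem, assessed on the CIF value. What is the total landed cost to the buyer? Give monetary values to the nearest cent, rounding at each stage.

FCA: the seller delivers export-cleared goods to the carrier; the buyer bears costs from that point.
Already in the invoice (seller's account under FCA): inland to port, export clearance — exclude.
CIF value = FCA price + origin terminal + freight + insurance = 87301.81 + 779.64 + 7731.25 + 207.54 = 96020.24
Import duty = 96020.24 × 10.3% = 9890.08
Buyer bears: origin terminal 779.64 + freight 7731.25 + insurance 207.54 + destination terminal 456.51 + brokerage 392.83 + delivery 1548.39 + duty 9890.08 = 21006.24
Landed cost = invoice 87301.81 + 21006.24 = 108308.05

Total landed cost: AUD 108308.05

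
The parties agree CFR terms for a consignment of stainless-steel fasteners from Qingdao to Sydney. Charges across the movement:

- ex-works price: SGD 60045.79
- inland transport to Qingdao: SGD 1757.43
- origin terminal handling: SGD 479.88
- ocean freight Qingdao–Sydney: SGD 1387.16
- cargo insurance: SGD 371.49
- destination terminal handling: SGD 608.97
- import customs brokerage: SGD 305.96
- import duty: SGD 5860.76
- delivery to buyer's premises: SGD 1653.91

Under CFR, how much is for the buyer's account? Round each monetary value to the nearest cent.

Buyer's account: SGD 8801.09

CFR: the seller pays costs through ocean freight to the destination port, but not insurance.
Seller's account: goods 60045.79 + inland to port 1757.43 + origin terminal 479.88 + freight 1387.16 = 63670.26
Buyer's account: insurance 371.49 + destination terminal 608.97 + brokerage 305.96 + duty 5860.76 + delivery 1653.91 = 8801.09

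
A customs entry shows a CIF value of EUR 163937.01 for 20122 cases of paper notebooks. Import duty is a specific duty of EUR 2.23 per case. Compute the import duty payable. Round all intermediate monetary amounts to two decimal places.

Import duty = 20122 × 2.23 = 44872.06

Import duty: EUR 44872.06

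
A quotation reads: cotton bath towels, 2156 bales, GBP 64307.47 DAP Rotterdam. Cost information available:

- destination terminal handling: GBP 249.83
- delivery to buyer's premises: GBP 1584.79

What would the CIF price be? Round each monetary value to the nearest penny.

From DAP to CIF, the seller no longer bears: destination terminal, delivery.
CIF price = 64307.47 − 249.83 − 1584.79 = 62472.85

CIF price: GBP 62472.85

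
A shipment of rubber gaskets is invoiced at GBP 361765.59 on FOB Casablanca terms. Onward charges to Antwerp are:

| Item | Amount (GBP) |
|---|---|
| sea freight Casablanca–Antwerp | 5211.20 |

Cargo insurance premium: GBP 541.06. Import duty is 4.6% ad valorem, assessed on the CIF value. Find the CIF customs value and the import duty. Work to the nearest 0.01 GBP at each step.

CIF value: GBP 367517.85; import duty: GBP 16905.82

CIF = FOB price + freight + insurance
CIF = 361765.59 + 5211.20 + 541.06 = 367517.85
Import duty = 367517.85 × 4.6% = 16905.82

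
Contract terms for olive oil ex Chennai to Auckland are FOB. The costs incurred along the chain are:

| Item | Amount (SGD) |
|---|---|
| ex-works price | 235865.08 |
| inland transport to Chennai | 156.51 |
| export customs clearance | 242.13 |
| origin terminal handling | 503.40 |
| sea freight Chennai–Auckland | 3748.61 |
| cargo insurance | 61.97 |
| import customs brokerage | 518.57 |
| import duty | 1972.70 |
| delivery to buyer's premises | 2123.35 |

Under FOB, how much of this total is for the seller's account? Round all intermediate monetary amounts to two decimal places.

Seller's account: SGD 236767.12

FOB: the seller bears costs until goods are on board at the origin port; the buyer bears freight, insurance and all costs thereafter.
Seller's account: goods 235865.08 + inland to port 156.51 + export clearance 242.13 + origin terminal 503.40 = 236767.12
Buyer's account: freight 3748.61 + insurance 61.97 + brokerage 518.57 + duty 1972.70 + delivery 2123.35 = 8425.20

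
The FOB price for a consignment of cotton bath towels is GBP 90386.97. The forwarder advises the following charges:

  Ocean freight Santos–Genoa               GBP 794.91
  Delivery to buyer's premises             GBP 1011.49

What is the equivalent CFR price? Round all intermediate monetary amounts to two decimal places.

Not relevant to the conversion: delivery — on the buyer under both terms; not part of either seller's price.
From FOB to CFR, the seller additionally bears: freight.
CFR price = 90386.97 + 794.91 = 91181.88

CFR price: GBP 91181.88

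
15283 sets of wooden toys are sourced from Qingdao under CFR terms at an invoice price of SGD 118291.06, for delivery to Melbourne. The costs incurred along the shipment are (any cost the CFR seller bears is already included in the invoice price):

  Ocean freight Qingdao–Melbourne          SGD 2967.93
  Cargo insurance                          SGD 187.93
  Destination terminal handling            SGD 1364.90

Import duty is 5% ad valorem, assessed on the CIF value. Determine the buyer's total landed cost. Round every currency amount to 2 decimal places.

Total landed cost: SGD 125767.84

CFR: the seller pays costs through ocean freight to the destination port, but not insurance.
Already in the invoice (seller's account under CFR): freight — exclude.
CIF value = CFR price + insurance = 118291.06 + 187.93 = 118478.99
Import duty = 118478.99 × 5% = 5923.95
Buyer bears: insurance 187.93 + destination terminal 1364.90 + duty 5923.95 = 7476.78
Landed cost = invoice 118291.06 + 7476.78 = 125767.84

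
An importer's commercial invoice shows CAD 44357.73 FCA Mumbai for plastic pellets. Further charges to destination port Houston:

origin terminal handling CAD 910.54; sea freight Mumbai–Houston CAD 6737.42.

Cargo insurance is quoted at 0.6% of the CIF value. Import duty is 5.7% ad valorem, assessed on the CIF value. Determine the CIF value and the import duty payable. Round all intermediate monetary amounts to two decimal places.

Let C be the CIF value. C = FCA price + pre-shipment costs + freight + 0.6% × C
C − 0.6% × C = 44357.73 + 910.54 + 6737.42
0.994 × C = 52005.69
C = 52005.69 / 0.994 = 52319.61
Insurance premium = 0.6% × 52319.61 = 313.92
Import duty = 52319.61 × 5.7% = 2982.22

CIF value: CAD 52319.61; import duty: CAD 2982.22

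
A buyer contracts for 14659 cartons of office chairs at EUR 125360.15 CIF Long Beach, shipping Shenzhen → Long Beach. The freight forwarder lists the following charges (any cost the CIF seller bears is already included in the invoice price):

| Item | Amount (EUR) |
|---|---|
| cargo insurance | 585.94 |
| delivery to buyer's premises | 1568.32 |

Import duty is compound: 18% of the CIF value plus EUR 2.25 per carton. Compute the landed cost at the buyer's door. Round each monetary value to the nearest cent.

CIF: the seller pays costs through ocean freight and marine insurance to the destination port.
Already in the invoice (seller's account under CIF): insurance — exclude.
The CIF price already equals the CIF value: 125360.15
Ad valorem component: 125360.15 × 18% = 22564.83
Specific component: 14659 × 2.25 = 32982.75
Import duty = 22564.83 + 32982.75 = 55547.58
Buyer bears: delivery 1568.32 + duty 55547.58 = 57115.90
Landed cost = invoice 125360.15 + 57115.90 = 182476.05

Total landed cost: EUR 182476.05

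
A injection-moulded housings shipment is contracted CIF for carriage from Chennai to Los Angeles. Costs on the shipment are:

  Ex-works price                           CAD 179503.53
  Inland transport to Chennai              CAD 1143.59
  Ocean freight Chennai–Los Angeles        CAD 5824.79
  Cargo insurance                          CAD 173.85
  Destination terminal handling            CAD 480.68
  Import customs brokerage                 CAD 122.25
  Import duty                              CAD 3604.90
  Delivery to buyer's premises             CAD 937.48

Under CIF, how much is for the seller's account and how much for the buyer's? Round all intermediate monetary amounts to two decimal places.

CIF: the seller pays costs through ocean freight and marine insurance to the destination port.
Seller's account: goods 179503.53 + inland to port 1143.59 + freight 5824.79 + insurance 173.85 = 186645.76
Buyer's account: destination terminal 480.68 + brokerage 122.25 + duty 3604.90 + delivery 937.48 = 5145.31

Seller: CAD 186645.76; buyer: CAD 5145.31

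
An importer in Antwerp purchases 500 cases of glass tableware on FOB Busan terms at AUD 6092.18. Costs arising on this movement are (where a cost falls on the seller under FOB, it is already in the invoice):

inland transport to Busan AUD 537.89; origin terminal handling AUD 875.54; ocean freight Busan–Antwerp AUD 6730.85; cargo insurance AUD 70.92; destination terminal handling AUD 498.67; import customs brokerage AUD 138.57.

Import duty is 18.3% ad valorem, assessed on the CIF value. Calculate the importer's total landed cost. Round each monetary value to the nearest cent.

Total landed cost: AUD 15890.78

FOB: the seller bears costs until goods are on board at the origin port; the buyer bears freight, insurance and all costs thereafter.
Already in the invoice (seller's account under FOB): inland to port, origin terminal — exclude.
CIF value = FOB price + freight + insurance = 6092.18 + 6730.85 + 70.92 = 12893.95
Import duty = 12893.95 × 18.3% = 2359.59
Buyer bears: freight 6730.85 + insurance 70.92 + destination terminal 498.67 + brokerage 138.57 + duty 2359.59 = 9798.60
Landed cost = invoice 6092.18 + 9798.60 = 15890.78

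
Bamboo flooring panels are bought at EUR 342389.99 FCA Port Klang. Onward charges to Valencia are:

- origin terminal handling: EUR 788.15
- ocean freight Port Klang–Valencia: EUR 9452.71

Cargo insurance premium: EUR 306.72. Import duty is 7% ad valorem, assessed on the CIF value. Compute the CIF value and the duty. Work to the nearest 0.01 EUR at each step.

CIF = FCA price + pre-shipment costs + freight + insurance
CIF = 342389.99 + 788.15 + 9452.71 + 306.72 = 352937.57
Import duty = 352937.57 × 7% = 24705.63

CIF value: EUR 352937.57; import duty: EUR 24705.63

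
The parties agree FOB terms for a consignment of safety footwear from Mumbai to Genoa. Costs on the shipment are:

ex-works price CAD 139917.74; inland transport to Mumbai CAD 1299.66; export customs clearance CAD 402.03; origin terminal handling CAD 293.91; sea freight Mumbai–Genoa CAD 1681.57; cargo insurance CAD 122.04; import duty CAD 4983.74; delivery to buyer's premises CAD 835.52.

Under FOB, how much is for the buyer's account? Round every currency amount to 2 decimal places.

Buyer's account: CAD 7622.87

FOB: the seller bears costs until goods are on board at the origin port; the buyer bears freight, insurance and all costs thereafter.
Seller's account: goods 139917.74 + inland to port 1299.66 + export clearance 402.03 + origin terminal 293.91 = 141913.34
Buyer's account: freight 1681.57 + insurance 122.04 + duty 4983.74 + delivery 835.52 = 7622.87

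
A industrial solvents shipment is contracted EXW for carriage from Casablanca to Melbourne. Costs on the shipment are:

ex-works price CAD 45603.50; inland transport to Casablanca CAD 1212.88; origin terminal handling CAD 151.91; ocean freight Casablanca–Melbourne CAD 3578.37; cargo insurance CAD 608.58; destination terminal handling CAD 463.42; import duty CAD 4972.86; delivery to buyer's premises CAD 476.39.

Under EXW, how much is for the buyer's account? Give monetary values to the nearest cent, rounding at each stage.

Buyer's account: CAD 11464.41

EXW: the seller makes goods available at their premises; the buyer bears all onward costs.
Seller's account: goods 45603.50 = 45603.50
Buyer's account: inland to port 1212.88 + origin terminal 151.91 + freight 3578.37 + insurance 608.58 + destination terminal 463.42 + duty 4972.86 + delivery 476.39 = 11464.41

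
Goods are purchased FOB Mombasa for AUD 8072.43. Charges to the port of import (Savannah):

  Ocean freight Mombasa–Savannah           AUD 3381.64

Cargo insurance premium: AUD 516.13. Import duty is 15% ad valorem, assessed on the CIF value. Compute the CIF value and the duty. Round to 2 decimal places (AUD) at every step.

CIF = FOB price + freight + insurance
CIF = 8072.43 + 3381.64 + 516.13 = 11970.20
Import duty = 11970.20 × 15% = 1795.53

CIF value: AUD 11970.20; import duty: AUD 1795.53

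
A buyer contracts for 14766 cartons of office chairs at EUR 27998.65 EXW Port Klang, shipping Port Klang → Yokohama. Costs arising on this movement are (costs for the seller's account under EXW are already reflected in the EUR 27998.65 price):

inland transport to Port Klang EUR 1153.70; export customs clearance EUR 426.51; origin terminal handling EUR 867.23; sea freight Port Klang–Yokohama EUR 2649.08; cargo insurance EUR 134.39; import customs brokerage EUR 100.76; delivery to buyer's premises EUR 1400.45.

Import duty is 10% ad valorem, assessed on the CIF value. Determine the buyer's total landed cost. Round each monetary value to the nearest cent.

EXW: the seller makes goods available at their premises; the buyer bears all onward costs.
CIF value = EXW price + inland to port + export clearance + origin terminal + freight + insurance = 27998.65 + 1153.70 + 426.51 + 867.23 + 2649.08 + 134.39 = 33229.56
Import duty = 33229.56 × 10% = 3322.96
Buyer bears: inland to port 1153.70 + export clearance 426.51 + origin terminal 867.23 + freight 2649.08 + insurance 134.39 + brokerage 100.76 + delivery 1400.45 + duty 3322.96 = 10055.08
Landed cost = invoice 27998.65 + 10055.08 = 38053.73

Total landed cost: EUR 38053.73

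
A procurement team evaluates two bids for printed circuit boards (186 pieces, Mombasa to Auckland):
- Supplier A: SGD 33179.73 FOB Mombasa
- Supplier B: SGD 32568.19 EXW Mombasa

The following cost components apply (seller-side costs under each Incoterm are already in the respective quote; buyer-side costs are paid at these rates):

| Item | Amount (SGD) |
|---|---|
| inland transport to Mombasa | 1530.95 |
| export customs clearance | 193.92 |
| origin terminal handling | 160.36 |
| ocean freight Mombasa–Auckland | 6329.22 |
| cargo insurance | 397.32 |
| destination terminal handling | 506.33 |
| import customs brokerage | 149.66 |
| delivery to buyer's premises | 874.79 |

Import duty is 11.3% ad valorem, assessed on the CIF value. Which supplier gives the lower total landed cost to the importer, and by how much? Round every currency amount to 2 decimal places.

Supplier A is cheaper by SGD 1417.62

Supplier A (FOB):
CIF value = FOB price + freight + insurance = 33179.73 + 6329.22 + 397.32 = 39906.27
Import duty = 39906.27 × 11.3% = 4509.41
Buyer bears (A): 6329.22 + 397.32 + 506.33 + 149.66 + 874.79 = 8257.32
Landed cost (A) = invoice 33179.73 + 8257.32 + duty 4509.41 = 45946.46
Supplier B (EXW):
CIF value = EXW price + inland to port + export clearance + origin terminal + freight + insurance = 32568.19 + 1530.95 + 193.92 + 160.36 + 6329.22 + 397.32 = 41179.96
Import duty = 41179.96 × 11.3% = 4653.34
Buyer bears (B): 1530.95 + 193.92 + 160.36 + 6329.22 + 397.32 + 506.33 + 149.66 + 874.79 = 10142.55
Landed cost (B) = invoice 32568.19 + 10142.55 + duty 4653.34 = 47364.08
Difference = |45946.46 − 47364.08| = 1417.62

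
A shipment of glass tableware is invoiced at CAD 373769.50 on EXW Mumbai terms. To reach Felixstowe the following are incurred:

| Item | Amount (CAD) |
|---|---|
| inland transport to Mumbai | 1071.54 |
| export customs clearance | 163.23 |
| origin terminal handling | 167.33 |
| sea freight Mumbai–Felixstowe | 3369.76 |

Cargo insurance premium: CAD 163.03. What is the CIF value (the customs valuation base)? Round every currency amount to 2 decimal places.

CIF = EXW price + pre-shipment costs + freight + insurance
CIF = 373769.50 + 1071.54 + 163.23 + 167.33 + 3369.76 + 163.03 = 378704.39

CIF value: CAD 378704.39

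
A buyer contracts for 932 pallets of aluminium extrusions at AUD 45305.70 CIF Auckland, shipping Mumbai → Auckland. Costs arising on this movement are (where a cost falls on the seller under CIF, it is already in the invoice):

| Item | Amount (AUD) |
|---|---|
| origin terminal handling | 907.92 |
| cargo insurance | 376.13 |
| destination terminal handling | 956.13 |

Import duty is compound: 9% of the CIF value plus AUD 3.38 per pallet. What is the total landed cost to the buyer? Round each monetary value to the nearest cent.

Total landed cost: AUD 53489.50

CIF: the seller pays costs through ocean freight and marine insurance to the destination port.
Already in the invoice (seller's account under CIF): origin terminal, insurance — exclude.
The CIF price already equals the CIF value: 45305.70
Ad valorem component: 45305.70 × 9% = 4077.51
Specific component: 932 × 3.38 = 3150.16
Import duty = 4077.51 + 3150.16 = 7227.67
Buyer bears: destination terminal 956.13 + duty 7227.67 = 8183.80
Landed cost = invoice 45305.70 + 8183.80 = 53489.50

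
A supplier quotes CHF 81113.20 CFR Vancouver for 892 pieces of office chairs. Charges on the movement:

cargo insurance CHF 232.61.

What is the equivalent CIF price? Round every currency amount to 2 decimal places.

CIF price: CHF 81345.81

From CFR to CIF, the seller additionally bears: insurance.
CIF price = 81113.20 + 232.61 = 81345.81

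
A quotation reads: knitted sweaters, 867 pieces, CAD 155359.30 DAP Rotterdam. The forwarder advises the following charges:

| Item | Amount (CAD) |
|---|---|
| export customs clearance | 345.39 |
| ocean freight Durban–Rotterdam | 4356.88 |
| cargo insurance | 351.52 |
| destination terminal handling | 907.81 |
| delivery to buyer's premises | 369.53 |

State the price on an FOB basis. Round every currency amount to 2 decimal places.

Not relevant to the conversion: export clearance — on the seller under both DAP and FOB; already in the DAP price and stays in the FOB price.
From DAP to FOB, the seller no longer bears: freight, insurance, destination terminal, delivery.
FOB price = 155359.30 − 4356.88 − 351.52 − 907.81 − 369.53 = 149373.56

FOB price: CAD 149373.56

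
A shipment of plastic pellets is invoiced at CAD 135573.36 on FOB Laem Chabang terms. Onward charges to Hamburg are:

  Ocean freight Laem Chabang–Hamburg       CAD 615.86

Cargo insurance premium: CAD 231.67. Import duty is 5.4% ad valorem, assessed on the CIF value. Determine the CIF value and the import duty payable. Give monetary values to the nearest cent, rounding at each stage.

CIF value: CAD 136420.89; import duty: CAD 7366.73

CIF = FOB price + freight + insurance
CIF = 135573.36 + 615.86 + 231.67 = 136420.89
Import duty = 136420.89 × 5.4% = 7366.73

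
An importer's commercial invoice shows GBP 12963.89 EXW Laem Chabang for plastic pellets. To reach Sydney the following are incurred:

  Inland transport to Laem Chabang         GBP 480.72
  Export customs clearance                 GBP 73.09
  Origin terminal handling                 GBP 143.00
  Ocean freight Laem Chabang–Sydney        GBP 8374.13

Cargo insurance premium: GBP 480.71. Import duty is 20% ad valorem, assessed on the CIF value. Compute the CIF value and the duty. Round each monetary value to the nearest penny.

CIF value: GBP 22515.54; import duty: GBP 4503.11

CIF = EXW price + pre-shipment costs + freight + insurance
CIF = 12963.89 + 480.72 + 73.09 + 143.00 + 8374.13 + 480.71 = 22515.54
Import duty = 22515.54 × 20% = 4503.11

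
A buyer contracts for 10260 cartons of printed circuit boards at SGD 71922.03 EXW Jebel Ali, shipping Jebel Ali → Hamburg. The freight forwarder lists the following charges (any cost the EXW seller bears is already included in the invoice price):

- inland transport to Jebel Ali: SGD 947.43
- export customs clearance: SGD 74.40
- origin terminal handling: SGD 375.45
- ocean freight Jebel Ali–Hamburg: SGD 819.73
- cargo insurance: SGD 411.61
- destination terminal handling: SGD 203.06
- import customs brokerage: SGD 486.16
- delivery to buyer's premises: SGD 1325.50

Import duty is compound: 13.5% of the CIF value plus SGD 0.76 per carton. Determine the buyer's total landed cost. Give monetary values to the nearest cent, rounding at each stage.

Total landed cost: SGD 94427.31

EXW: the seller makes goods available at their premises; the buyer bears all onward costs.
CIF value = EXW price + inland to port + export clearance + origin terminal + freight + insurance = 71922.03 + 947.43 + 74.40 + 375.45 + 819.73 + 411.61 = 74550.65
Ad valorem component: 74550.65 × 13.5% = 10064.34
Specific component: 10260 × 0.76 = 7797.60
Import duty = 10064.34 + 7797.60 = 17861.94
Buyer bears: inland to port 947.43 + export clearance 74.40 + origin terminal 375.45 + freight 819.73 + insurance 411.61 + destination terminal 203.06 + brokerage 486.16 + delivery 1325.50 + duty 17861.94 = 22505.28
Landed cost = invoice 71922.03 + 22505.28 = 94427.31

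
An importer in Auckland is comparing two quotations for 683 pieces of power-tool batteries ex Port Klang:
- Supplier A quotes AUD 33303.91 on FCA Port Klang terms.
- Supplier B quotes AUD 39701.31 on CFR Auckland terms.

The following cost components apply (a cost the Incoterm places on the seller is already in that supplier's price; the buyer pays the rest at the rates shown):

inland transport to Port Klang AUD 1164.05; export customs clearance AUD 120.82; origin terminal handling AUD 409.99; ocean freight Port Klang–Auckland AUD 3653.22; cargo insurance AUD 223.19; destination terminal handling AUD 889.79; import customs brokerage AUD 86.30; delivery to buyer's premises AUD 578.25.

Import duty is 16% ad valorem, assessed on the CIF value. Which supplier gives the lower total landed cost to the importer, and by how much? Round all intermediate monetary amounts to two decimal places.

Supplier A (FCA):
CIF value = FCA price + origin terminal + freight + insurance = 33303.91 + 409.99 + 3653.22 + 223.19 = 37590.31
Import duty = 37590.31 × 16% = 6014.45
Buyer bears (A): 409.99 + 3653.22 + 223.19 + 889.79 + 86.30 + 578.25 = 5840.74
Landed cost (A) = invoice 33303.91 + 5840.74 + duty 6014.45 = 45159.10
Supplier B (CFR):
CIF value = CFR price + insurance = 39701.31 + 223.19 = 39924.50
Import duty = 39924.50 × 16% = 6387.92
Buyer bears (B): 223.19 + 889.79 + 86.30 + 578.25 = 1777.53
Landed cost (B) = invoice 39701.31 + 1777.53 + duty 6387.92 = 47866.76
Difference = |45159.10 − 47866.76| = 2707.66

Supplier A is cheaper by AUD 2707.66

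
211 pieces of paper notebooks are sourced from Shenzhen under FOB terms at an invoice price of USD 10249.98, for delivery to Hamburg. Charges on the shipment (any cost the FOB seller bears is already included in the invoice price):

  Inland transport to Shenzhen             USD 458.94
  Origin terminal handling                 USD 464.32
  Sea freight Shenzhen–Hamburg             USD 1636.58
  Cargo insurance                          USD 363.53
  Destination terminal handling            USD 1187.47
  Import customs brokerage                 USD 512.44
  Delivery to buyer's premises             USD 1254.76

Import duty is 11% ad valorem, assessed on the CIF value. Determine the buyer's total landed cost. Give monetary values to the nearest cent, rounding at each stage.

FOB: the seller bears costs until goods are on board at the origin port; the buyer bears freight, insurance and all costs thereafter.
Already in the invoice (seller's account under FOB): inland to port, origin terminal — exclude.
CIF value = FOB price + freight + insurance = 10249.98 + 1636.58 + 363.53 = 12250.09
Import duty = 12250.09 × 11% = 1347.51
Buyer bears: freight 1636.58 + insurance 363.53 + destination terminal 1187.47 + brokerage 512.44 + delivery 1254.76 + duty 1347.51 = 6302.29
Landed cost = invoice 10249.98 + 6302.29 = 16552.27

Total landed cost: USD 16552.27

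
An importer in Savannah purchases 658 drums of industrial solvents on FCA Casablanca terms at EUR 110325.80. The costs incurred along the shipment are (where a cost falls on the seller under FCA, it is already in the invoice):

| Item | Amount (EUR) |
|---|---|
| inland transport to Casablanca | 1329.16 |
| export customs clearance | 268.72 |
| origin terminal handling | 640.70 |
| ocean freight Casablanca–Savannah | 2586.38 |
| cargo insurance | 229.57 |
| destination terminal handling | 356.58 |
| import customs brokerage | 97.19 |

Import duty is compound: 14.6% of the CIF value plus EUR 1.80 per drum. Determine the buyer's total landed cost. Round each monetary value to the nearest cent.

Total landed cost: EUR 132032.86

FCA: the seller delivers export-cleared goods to the carrier; the buyer bears costs from that point.
Already in the invoice (seller's account under FCA): inland to port, export clearance — exclude.
CIF value = FCA price + origin terminal + freight + insurance = 110325.80 + 640.70 + 2586.38 + 229.57 = 113782.45
Ad valorem component: 113782.45 × 14.6% = 16612.24
Specific component: 658 × 1.80 = 1184.40
Import duty = 16612.24 + 1184.40 = 17796.64
Buyer bears: origin terminal 640.70 + freight 2586.38 + insurance 229.57 + destination terminal 356.58 + brokerage 97.19 + duty 17796.64 = 21707.06
Landed cost = invoice 110325.80 + 21707.06 = 132032.86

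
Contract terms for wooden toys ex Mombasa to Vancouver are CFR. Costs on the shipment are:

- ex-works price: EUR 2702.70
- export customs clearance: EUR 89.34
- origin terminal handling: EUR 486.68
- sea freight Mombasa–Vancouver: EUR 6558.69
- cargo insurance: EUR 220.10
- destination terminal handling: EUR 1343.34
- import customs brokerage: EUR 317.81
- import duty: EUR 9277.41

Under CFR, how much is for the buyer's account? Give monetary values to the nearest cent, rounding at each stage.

Buyer's account: EUR 11158.66

CFR: the seller pays costs through ocean freight to the destination port, but not insurance.
Seller's account: goods 2702.70 + export clearance 89.34 + origin terminal 486.68 + freight 6558.69 = 9837.41
Buyer's account: insurance 220.10 + destination terminal 1343.34 + brokerage 317.81 + duty 9277.41 = 11158.66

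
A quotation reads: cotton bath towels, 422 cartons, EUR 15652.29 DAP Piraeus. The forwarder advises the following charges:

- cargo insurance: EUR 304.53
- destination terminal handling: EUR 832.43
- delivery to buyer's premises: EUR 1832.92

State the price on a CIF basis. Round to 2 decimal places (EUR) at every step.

Not relevant to the conversion: insurance — on the seller under both DAP and CIF; already in the DAP price and stays in the CIF price.
From DAP to CIF, the seller no longer bears: destination terminal, delivery.
CIF price = 15652.29 − 832.43 − 1832.92 = 12986.94

CIF price: EUR 12986.94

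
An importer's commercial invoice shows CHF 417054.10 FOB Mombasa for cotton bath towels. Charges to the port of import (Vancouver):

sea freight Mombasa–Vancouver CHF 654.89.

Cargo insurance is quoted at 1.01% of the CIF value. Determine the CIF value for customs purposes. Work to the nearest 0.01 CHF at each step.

Let C be the CIF value. C = FOB price + freight + 1.01% × C
C − 1.01% × C = 417054.10 + 654.89
0.9899 × C = 417708.99
C = 417708.99 / 0.9899 = 421970.90
Insurance premium = 1.01% × 421970.90 = 4261.91

CIF value: CHF 421970.90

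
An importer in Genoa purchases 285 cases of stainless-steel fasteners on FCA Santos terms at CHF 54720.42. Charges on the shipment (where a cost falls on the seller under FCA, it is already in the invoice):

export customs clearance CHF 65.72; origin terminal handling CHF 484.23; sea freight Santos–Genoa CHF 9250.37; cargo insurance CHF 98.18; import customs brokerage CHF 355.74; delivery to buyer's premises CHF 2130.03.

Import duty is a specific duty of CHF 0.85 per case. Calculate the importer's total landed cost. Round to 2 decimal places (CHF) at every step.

Total landed cost: CHF 67281.22

FCA: the seller delivers export-cleared goods to the carrier; the buyer bears costs from that point.
Already in the invoice (seller's account under FCA): export clearance — exclude.
CIF value = FCA price + origin terminal + freight + insurance = 54720.42 + 484.23 + 9250.37 + 98.18 = 64553.20
Import duty = 285 × 0.85 = 242.25
Buyer bears: origin terminal 484.23 + freight 9250.37 + insurance 98.18 + brokerage 355.74 + delivery 2130.03 + duty 242.25 = 12560.80
Landed cost = invoice 54720.42 + 12560.80 = 67281.22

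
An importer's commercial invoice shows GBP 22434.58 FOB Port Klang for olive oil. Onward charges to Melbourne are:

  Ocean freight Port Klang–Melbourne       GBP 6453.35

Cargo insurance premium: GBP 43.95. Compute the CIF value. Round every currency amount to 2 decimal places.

CIF value: GBP 28931.88

CIF = FOB price + freight + insurance
CIF = 22434.58 + 6453.35 + 43.95 = 28931.88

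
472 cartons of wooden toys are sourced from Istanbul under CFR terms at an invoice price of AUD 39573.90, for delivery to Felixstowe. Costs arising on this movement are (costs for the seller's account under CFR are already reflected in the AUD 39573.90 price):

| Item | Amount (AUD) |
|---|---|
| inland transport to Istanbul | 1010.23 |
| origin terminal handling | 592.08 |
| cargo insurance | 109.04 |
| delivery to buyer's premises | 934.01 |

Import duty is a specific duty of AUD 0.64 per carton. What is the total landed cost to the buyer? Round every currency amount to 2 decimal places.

CFR: the seller pays costs through ocean freight to the destination port, but not insurance.
Already in the invoice (seller's account under CFR): inland to port, origin terminal — exclude.
CIF value = CFR price + insurance = 39573.90 + 109.04 = 39682.94
Import duty = 472 × 0.64 = 302.08
Buyer bears: insurance 109.04 + delivery 934.01 + duty 302.08 = 1345.13
Landed cost = invoice 39573.90 + 1345.13 = 40919.03

Total landed cost: AUD 40919.03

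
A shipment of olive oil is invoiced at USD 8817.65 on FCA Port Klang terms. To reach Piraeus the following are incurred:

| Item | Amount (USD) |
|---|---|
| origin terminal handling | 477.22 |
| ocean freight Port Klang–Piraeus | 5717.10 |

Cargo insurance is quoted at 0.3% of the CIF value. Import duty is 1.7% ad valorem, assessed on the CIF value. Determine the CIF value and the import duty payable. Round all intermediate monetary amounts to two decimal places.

Let C be the CIF value. C = FCA price + pre-shipment costs + freight + 0.3% × C
C − 0.3% × C = 8817.65 + 477.22 + 5717.10
0.997 × C = 15011.97
C = 15011.97 / 0.997 = 15057.14
Insurance premium = 0.3% × 15057.14 = 45.17
Import duty = 15057.14 × 1.7% = 255.97

CIF value: USD 15057.14; import duty: USD 255.97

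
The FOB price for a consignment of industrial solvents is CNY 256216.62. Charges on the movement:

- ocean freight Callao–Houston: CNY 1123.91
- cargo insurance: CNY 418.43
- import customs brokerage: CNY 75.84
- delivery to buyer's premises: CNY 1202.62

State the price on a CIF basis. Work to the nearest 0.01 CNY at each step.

CIF price: CNY 257758.96

Not relevant to the conversion: brokerage, delivery — on the buyer under both terms; not part of either seller's price.
From FOB to CIF, the seller additionally bears: freight, insurance.
CIF price = 256216.62 + 1123.91 + 418.43 = 257758.96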